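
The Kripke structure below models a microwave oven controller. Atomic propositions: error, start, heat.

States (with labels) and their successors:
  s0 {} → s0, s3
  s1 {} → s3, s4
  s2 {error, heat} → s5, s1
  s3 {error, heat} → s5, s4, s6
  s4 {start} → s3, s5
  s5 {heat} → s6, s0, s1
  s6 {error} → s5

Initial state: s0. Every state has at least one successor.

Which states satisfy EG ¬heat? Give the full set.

{s0}

States satisfying ¬heat: {s0, s1, s4, s6}.
States satisfying EG ¬heat: {s0}.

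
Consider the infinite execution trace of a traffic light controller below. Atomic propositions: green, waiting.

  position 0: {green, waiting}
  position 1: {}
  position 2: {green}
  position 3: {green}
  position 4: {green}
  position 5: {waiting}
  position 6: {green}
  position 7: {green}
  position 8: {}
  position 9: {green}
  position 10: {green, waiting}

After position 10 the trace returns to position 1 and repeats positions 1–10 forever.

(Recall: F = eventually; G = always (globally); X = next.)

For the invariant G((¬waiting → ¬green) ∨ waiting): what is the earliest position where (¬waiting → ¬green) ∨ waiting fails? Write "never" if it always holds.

2

Check (¬waiting → ¬green) ∨ waiting at each position in order: 0 ✓, 1 ✓.
At position 2 the labels are {green}, so (¬waiting → ¬green) ∨ waiting is false there. This is the first violation.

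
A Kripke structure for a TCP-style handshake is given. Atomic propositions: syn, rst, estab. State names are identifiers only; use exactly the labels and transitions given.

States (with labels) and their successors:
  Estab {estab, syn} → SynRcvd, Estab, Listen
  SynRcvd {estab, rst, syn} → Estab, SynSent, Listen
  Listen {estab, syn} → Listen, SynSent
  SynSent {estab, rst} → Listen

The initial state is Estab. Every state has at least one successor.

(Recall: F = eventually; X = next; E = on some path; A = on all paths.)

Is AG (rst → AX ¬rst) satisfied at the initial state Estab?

States satisfying rst → AX ¬rst: {Estab, Listen, SynSent}.
States satisfying AG (rst → AX ¬rst): {Listen, SynSent}.
SynRcvd is reachable from Estab and violates rst → AX ¬rst, so AG fails at Estab.
Estab ∉ Sat(AG (rst → AX ¬rst)).

Does not hold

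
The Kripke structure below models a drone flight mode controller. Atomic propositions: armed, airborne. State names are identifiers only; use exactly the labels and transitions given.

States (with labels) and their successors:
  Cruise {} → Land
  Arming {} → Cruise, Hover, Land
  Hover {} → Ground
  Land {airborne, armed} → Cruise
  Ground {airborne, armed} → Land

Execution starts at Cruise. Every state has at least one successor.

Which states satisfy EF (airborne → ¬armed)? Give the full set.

States satisfying airborne → ¬armed: {Cruise, Arming, Hover}.
States satisfying EF (airborne → ¬armed): {Cruise, Arming, Hover, Land, Ground}.

{Cruise, Arming, Hover, Land, Ground}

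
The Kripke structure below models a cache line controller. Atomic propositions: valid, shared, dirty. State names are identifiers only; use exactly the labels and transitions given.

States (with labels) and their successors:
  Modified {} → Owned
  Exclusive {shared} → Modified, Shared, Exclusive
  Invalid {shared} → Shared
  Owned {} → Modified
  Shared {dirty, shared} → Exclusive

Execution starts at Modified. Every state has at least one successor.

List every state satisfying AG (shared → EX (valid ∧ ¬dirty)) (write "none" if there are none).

States satisfying shared → EX (valid ∧ ¬dirty): {Modified, Owned}.
States satisfying AG (shared → EX (valid ∧ ¬dirty)): {Modified, Owned}.

{Modified, Owned}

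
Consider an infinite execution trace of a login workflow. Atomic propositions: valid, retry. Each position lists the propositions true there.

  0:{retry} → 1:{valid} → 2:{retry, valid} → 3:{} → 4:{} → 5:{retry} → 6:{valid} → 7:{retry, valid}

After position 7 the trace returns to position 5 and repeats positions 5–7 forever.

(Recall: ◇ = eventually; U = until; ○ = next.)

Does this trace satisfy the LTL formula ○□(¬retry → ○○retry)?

No

The position after 0 is 1; □(¬retry → ○○retry) is false there.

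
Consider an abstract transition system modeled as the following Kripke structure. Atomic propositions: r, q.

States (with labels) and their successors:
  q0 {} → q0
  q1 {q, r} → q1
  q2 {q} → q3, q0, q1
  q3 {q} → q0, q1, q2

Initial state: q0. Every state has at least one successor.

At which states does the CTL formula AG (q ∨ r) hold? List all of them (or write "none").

{q1}

States satisfying q ∨ r: {q1, q2, q3}.
States satisfying AG (q ∨ r): {q1}.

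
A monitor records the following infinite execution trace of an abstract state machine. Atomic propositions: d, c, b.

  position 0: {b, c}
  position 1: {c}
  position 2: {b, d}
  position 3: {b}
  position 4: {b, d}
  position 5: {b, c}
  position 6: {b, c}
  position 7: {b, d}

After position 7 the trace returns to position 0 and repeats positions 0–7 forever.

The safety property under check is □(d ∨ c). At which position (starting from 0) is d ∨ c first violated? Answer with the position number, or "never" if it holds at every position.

3

Check d ∨ c at each position in order: 0 ✓, 1 ✓, 2 ✓.
At position 3 the labels are {b}, so d ∨ c is false there. This is the first violation.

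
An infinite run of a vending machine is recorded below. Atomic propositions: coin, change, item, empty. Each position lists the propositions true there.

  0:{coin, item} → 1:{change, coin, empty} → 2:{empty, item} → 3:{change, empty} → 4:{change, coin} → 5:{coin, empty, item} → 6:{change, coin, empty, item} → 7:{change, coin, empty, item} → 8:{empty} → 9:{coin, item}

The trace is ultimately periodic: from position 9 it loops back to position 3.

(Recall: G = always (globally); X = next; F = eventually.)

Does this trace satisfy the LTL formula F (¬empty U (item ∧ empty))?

Holds

¬empty U (item ∧ empty) holds at position 2, which is reachable from 0, so F (¬empty U (item ∧ empty)) holds.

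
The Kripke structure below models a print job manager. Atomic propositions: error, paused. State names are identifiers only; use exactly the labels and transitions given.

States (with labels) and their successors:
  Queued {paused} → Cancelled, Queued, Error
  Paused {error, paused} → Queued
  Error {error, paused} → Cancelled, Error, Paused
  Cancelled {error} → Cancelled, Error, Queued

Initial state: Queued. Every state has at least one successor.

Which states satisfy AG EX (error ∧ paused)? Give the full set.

none

States satisfying EX (error ∧ paused): {Queued, Error, Cancelled}.
States satisfying AG EX (error ∧ paused): ∅.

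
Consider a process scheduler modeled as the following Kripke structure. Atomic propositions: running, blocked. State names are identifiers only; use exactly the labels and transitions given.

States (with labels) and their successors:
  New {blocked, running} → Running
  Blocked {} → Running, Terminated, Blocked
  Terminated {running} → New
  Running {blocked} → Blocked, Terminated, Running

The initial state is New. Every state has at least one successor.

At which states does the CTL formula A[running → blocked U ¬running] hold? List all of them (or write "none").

States satisfying running → blocked: {New, Blocked, Running}.
States satisfying ¬running: {Blocked, Running}.
States satisfying A[running → blocked U ¬running]: {New, Blocked, Running}.

{New, Blocked, Running}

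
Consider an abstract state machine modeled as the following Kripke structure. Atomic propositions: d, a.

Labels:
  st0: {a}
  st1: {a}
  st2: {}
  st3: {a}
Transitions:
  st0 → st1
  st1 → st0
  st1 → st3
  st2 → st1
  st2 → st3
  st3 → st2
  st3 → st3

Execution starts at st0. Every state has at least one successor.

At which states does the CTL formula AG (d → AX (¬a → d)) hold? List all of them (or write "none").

{st0, st1, st2, st3}

States satisfying d → AX (¬a → d): {st0, st1, st2, st3}.
States satisfying AG (d → AX (¬a → d)): {st0, st1, st2, st3}.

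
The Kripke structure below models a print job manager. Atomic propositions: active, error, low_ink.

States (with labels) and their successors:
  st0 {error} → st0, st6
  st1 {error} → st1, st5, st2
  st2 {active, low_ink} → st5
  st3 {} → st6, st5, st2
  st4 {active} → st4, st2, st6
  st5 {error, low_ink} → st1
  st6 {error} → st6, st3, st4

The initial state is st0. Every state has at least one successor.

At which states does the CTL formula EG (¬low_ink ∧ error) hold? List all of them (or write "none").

States satisfying ¬low_ink ∧ error: {st0, st1, st6}.
States satisfying EG (¬low_ink ∧ error): {st0, st1, st6}.

{st0, st1, st6}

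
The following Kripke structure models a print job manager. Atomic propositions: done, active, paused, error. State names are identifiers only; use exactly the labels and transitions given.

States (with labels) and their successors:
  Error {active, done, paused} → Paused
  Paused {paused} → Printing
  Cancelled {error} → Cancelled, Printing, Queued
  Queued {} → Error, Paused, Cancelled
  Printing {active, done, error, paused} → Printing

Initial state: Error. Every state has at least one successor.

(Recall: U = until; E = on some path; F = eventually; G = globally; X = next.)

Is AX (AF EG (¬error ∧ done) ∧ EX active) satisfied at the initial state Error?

Violated

States satisfying AF EG (¬error ∧ done) ∧ EX active: ∅.
States satisfying AX (AF EG (¬error ∧ done) ∧ EX active): ∅.
Error ∉ Sat(AX (AF EG (¬error ∧ done) ∧ EX active)).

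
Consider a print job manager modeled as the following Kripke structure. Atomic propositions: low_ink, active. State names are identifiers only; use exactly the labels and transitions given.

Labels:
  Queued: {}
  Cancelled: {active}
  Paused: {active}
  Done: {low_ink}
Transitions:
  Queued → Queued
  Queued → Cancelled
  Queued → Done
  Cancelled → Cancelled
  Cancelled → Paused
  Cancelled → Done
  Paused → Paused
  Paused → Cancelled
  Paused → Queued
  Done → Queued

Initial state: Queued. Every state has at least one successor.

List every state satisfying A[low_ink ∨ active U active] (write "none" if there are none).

States satisfying low_ink ∨ active: {Cancelled, Paused, Done}.
States satisfying active: {Cancelled, Paused}.
States satisfying A[low_ink ∨ active U active]: {Cancelled, Paused}.

{Cancelled, Paused}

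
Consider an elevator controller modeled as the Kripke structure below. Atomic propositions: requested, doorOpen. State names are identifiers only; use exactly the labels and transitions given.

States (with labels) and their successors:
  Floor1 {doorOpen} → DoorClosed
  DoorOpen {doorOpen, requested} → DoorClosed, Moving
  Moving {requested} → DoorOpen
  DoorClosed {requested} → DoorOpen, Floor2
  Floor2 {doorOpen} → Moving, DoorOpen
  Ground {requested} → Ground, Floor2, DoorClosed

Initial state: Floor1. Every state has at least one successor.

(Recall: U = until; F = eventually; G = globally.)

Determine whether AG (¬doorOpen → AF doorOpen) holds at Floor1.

Holds

States satisfying ¬doorOpen → AF doorOpen: {Floor1, DoorOpen, Moving, DoorClosed, Floor2}.
States satisfying AG (¬doorOpen → AF doorOpen): {Floor1, DoorOpen, Moving, DoorClosed, Floor2}.
Every state reachable from Floor1 satisfies ¬doorOpen → AF doorOpen.
Floor1 ∈ Sat(AG (¬doorOpen → AF doorOpen)).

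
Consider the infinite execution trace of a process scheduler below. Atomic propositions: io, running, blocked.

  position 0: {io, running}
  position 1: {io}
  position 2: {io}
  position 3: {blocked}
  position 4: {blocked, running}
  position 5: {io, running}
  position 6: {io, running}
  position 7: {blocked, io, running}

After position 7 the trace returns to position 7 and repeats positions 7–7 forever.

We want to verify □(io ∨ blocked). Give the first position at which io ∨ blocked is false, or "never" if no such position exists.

io ∨ blocked holds at every position 0..7, and those are all the positions the trace ever visits, so the invariant □(io ∨ blocked) is never violated.

never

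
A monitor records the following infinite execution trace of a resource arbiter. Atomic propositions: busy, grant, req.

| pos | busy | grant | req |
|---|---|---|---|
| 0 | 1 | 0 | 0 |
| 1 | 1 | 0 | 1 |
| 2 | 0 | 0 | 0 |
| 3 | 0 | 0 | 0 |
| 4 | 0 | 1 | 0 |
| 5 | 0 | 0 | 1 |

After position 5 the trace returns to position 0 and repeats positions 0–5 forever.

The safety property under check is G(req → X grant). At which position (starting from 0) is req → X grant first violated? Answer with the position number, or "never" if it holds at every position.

1

Check req → X grant at each position in order: 0 ✓.
At position 1 the labels are {busy, req} and the next position 2 has {}, so req → X grant is false there. This is the first violation.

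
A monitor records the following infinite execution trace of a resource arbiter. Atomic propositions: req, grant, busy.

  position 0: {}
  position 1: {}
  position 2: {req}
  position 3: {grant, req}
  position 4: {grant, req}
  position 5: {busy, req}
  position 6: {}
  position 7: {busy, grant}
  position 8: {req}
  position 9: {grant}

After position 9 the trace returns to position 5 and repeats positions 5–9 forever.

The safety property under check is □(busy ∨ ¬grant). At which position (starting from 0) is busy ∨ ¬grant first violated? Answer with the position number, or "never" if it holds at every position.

Check busy ∨ ¬grant at each position in order: 0 ✓, 1 ✓, 2 ✓.
At position 3 the labels are {grant, req}, so busy ∨ ¬grant is false there. This is the first violation.

3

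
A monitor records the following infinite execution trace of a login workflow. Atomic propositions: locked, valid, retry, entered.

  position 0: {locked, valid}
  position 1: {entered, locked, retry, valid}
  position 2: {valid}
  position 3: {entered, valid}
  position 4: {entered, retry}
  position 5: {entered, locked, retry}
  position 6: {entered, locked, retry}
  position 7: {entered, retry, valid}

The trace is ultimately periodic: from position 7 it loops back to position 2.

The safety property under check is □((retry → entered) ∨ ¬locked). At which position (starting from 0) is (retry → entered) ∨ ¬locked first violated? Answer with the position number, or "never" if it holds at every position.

never

(retry → entered) ∨ ¬locked holds at every position 0..7, and those are all the positions the trace ever visits, so the invariant □((retry → entered) ∨ ¬locked) is never violated.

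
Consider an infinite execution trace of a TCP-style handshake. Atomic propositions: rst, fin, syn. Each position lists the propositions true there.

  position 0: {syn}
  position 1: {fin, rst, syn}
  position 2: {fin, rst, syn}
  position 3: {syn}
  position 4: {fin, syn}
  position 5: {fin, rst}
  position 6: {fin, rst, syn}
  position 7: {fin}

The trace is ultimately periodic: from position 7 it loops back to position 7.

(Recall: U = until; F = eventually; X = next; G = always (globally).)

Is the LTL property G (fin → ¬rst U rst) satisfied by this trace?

fin → ¬rst U rst must hold at every position from 0 onward. It fails at position 7, so G (fin → ¬rst U rst) is false.
Positions where fin holds: 1, 2, 4, 5, 6, 7.
Check ¬rst U rst at each: 1→ok, 2→ok, 4→ok, 5→ok, 6→ok, 7→fails.

Violated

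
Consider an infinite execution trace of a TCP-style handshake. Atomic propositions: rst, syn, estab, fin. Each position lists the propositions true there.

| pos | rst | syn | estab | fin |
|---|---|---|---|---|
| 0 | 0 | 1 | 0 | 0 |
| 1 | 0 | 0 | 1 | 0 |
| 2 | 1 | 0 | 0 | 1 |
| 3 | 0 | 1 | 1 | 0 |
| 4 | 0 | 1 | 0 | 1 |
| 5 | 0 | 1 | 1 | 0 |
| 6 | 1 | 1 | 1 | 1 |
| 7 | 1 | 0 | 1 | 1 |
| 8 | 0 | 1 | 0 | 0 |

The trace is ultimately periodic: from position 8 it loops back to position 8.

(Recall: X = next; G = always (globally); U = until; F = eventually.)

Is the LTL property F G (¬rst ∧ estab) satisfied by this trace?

Violated

G (¬rst ∧ estab) is false at every position 0..8, so it never becomes true and F G (¬rst ∧ estab) fails.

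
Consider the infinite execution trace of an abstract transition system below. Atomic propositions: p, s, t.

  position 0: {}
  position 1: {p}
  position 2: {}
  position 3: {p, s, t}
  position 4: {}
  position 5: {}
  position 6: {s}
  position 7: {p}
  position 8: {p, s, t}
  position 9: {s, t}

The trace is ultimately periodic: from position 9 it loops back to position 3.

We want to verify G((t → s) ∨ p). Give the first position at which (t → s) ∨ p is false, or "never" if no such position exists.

never

(t → s) ∨ p holds at every position 0..9, and those are all the positions the trace ever visits, so the invariant G((t → s) ∨ p) is never violated.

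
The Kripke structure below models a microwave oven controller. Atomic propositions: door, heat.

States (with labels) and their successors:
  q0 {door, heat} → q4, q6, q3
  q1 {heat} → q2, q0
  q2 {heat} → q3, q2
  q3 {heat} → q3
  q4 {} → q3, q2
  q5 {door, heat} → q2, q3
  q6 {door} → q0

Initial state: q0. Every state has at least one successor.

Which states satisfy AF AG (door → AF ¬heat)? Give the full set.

States satisfying AG (door → AF ¬heat): {q2, q3, q4}.
States satisfying AF AG (door → AF ¬heat): {q2, q3, q4, q5}.

{q2, q3, q4, q5}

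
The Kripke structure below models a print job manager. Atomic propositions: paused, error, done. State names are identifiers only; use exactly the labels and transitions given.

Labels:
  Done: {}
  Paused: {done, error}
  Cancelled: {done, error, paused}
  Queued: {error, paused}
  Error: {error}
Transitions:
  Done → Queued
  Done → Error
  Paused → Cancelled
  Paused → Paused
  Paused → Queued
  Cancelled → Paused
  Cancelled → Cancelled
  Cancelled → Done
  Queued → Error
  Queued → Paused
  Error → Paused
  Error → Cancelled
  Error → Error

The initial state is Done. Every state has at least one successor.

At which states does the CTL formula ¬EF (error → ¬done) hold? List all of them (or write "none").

States satisfying error → ¬done: {Done, Queued, Error}.
States satisfying EF (error → ¬done): {Done, Paused, Cancelled, Queued, Error}.
States satisfying ¬EF (error → ¬done): ∅.

none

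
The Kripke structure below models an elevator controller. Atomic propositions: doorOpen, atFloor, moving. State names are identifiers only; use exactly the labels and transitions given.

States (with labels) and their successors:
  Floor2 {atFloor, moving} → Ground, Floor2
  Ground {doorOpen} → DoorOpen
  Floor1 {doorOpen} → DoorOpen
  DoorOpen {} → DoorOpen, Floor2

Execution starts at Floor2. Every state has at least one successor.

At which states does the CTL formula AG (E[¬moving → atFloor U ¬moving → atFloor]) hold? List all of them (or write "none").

States satisfying E[¬moving → atFloor U ¬moving → atFloor]: {Floor2}.
States satisfying AG (E[¬moving → atFloor U ¬moving → atFloor]): ∅.

none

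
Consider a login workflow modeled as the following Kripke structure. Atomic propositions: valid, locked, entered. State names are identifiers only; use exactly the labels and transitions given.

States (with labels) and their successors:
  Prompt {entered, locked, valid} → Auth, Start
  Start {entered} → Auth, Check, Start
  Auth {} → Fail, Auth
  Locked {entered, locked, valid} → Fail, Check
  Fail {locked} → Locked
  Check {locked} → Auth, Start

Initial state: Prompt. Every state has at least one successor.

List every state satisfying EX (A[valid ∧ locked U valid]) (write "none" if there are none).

{Fail}

States satisfying A[valid ∧ locked U valid]: {Prompt, Locked}.
States satisfying EX (A[valid ∧ locked U valid]): {Fail}.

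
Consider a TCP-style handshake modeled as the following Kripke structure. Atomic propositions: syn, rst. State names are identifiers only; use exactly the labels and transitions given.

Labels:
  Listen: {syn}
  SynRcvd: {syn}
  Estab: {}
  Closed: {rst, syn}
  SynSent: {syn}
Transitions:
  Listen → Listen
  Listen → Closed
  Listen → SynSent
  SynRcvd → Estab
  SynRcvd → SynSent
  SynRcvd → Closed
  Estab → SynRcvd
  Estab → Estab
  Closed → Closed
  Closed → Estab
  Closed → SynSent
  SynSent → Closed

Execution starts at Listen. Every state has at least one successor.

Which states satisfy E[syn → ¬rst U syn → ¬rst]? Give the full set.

States satisfying syn → ¬rst: {Listen, SynRcvd, Estab, SynSent}.
States satisfying E[syn → ¬rst U syn → ¬rst]: {Listen, SynRcvd, Estab, SynSent}.

{Listen, SynRcvd, Estab, SynSent}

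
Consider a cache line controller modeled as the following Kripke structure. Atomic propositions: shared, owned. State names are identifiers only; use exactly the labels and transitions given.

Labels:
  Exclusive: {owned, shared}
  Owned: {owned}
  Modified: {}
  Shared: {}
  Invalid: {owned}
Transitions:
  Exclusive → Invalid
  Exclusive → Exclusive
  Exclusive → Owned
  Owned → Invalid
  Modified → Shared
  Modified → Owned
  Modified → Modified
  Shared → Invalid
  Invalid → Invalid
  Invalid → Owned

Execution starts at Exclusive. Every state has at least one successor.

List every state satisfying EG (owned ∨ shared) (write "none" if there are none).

{Exclusive, Owned, Invalid}

States satisfying owned ∨ shared: {Exclusive, Owned, Invalid}.
States satisfying EG (owned ∨ shared): {Exclusive, Owned, Invalid}.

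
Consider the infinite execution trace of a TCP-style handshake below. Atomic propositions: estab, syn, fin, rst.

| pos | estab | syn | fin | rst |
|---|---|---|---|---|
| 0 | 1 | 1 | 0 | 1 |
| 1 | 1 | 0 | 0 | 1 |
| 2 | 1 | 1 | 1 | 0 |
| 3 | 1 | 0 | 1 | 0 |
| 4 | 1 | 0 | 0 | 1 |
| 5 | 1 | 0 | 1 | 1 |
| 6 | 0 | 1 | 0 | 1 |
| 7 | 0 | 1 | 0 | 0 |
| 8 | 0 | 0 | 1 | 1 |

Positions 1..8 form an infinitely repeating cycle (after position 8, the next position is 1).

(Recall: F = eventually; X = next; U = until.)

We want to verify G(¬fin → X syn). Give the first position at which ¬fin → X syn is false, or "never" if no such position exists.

At position 0 the labels are {estab, rst, syn} and the next position 1 has {estab, rst}, so ¬fin → X syn is false there. This is the first violation.

0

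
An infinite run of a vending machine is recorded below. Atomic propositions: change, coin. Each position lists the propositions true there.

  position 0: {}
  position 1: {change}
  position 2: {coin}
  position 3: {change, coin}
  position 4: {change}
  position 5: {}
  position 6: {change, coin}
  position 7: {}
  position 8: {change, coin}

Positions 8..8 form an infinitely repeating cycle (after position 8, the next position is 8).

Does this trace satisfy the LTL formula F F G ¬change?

F G ¬change is false at every position 0..8, so it never becomes true and F F G ¬change fails.

Violated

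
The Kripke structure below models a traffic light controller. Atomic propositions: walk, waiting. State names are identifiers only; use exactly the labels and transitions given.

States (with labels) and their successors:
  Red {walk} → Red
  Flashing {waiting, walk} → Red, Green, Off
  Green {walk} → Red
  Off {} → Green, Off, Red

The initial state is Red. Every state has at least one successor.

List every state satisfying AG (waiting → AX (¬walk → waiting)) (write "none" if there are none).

{Red, Green, Off}

States satisfying waiting → AX (¬walk → waiting): {Red, Green, Off}.
States satisfying AG (waiting → AX (¬walk → waiting)): {Red, Green, Off}.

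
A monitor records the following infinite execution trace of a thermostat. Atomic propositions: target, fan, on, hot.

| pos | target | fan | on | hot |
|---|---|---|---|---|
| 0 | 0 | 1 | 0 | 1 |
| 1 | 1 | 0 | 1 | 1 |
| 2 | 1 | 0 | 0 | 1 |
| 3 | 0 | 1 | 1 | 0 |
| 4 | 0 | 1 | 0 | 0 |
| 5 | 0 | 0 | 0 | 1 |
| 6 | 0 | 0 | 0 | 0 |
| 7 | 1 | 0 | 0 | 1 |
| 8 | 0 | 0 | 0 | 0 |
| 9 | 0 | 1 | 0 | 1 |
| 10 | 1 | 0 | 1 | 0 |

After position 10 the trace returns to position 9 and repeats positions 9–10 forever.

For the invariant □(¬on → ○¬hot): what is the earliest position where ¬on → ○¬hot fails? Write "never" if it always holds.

At position 0 the labels are {fan, hot} and the next position 1 has {hot, on, target}, so ¬on → ○¬hot is false there. This is the first violation.

0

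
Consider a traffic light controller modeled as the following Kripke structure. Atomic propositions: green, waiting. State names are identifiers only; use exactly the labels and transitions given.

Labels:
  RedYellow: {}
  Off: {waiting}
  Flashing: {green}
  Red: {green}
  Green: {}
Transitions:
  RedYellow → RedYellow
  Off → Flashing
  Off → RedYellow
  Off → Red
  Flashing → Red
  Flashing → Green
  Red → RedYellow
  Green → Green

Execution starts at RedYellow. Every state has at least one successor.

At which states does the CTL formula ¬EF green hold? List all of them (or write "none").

{RedYellow, Green}

States satisfying green: {Flashing, Red}.
States satisfying EF green: {Off, Flashing, Red}.
States satisfying ¬EF green: {RedYellow, Green}.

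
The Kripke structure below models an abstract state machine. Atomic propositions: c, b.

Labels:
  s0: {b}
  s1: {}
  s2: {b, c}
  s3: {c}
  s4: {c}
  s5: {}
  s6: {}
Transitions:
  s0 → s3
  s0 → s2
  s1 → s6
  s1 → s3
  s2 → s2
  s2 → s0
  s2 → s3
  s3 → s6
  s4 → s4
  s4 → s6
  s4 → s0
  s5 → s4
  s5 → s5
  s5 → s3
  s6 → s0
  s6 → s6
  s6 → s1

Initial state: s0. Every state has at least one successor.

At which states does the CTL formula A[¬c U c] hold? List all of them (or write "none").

{s0, s2, s3, s4}

States satisfying ¬c: {s0, s1, s5, s6}.
States satisfying c: {s2, s3, s4}.
States satisfying A[¬c U c]: {s0, s2, s3, s4}.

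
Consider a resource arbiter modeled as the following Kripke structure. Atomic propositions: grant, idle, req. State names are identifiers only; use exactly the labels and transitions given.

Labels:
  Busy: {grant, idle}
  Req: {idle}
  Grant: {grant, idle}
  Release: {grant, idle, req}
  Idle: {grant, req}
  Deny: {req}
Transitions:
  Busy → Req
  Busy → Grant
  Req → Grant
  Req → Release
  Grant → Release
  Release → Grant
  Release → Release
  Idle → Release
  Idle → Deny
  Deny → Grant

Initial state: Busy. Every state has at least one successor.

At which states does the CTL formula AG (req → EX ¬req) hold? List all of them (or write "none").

States satisfying req → EX ¬req: {Busy, Req, Grant, Release, Deny}.
States satisfying AG (req → EX ¬req): {Busy, Req, Grant, Release, Deny}.

{Busy, Req, Grant, Release, Deny}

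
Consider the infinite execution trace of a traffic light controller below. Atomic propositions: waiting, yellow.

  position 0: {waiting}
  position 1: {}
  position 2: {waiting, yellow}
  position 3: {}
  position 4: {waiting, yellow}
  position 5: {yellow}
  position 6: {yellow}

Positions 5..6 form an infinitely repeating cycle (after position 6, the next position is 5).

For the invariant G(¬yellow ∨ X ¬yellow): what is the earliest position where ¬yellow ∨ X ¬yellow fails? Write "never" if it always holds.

Check ¬yellow ∨ X ¬yellow at each position in order: 0 ✓, 1 ✓, 2 ✓, 3 ✓.
At position 4 the labels are {waiting, yellow} and the next position 5 has {yellow}, so ¬yellow ∨ X ¬yellow is false there. This is the first violation.

4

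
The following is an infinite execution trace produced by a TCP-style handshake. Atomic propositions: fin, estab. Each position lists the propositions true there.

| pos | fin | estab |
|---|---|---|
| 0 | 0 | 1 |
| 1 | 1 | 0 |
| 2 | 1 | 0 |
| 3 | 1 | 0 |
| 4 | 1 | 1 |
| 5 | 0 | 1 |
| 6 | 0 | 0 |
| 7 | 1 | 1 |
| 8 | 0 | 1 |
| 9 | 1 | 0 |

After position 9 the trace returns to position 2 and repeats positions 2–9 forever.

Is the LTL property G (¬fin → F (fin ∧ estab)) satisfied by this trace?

Yes

¬fin → F (fin ∧ estab) holds at every position 0..9, and those are all positions ever visited, so G (¬fin → F (fin ∧ estab)) holds.
Positions where ¬fin holds: 0, 5, 6, 8.
Check F (fin ∧ estab) at each: 0→ok, 5→ok, 6→ok, 8→ok.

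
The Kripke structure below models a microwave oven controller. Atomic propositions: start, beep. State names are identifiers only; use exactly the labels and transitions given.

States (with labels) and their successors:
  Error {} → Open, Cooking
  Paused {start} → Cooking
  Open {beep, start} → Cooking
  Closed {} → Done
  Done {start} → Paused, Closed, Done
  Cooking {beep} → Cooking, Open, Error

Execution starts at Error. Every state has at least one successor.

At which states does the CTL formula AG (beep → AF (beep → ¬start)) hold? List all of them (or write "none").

States satisfying beep → AF (beep → ¬start): {Error, Paused, Open, Closed, Done, Cooking}.
States satisfying AG (beep → AF (beep → ¬start)): {Error, Paused, Open, Closed, Done, Cooking}.

{Error, Paused, Open, Closed, Done, Cooking}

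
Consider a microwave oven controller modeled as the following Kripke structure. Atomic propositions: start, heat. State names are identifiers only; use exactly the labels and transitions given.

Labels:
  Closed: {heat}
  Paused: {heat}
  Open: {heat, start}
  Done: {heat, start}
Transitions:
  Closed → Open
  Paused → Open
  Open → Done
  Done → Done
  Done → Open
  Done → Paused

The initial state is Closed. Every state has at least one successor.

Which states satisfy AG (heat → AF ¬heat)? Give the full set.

States satisfying heat → AF ¬heat: ∅.
States satisfying AG (heat → AF ¬heat): ∅.

none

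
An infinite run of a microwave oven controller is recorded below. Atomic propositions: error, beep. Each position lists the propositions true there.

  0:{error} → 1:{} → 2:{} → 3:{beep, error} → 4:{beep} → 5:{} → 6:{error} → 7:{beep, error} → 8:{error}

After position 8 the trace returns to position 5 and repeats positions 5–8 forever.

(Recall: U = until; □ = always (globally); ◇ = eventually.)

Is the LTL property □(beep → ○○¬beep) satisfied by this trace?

beep → ○○¬beep holds at every position 0..8, and those are all positions ever visited, so □(beep → ○○¬beep) holds.
Positions where beep holds: 3, 4, 7.
Check ○○¬beep at each: 3→ok, 4→ok, 7→ok.

Satisfied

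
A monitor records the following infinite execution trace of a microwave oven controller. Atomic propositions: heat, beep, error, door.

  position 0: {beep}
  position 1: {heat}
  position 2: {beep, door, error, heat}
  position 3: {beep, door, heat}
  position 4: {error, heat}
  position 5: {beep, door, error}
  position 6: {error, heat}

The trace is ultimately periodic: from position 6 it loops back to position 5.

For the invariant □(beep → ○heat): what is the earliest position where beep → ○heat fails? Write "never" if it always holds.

never

beep → ○heat holds at every position 0..6, and those are all the positions the trace ever visits, so the invariant □(beep → ○heat) is never violated.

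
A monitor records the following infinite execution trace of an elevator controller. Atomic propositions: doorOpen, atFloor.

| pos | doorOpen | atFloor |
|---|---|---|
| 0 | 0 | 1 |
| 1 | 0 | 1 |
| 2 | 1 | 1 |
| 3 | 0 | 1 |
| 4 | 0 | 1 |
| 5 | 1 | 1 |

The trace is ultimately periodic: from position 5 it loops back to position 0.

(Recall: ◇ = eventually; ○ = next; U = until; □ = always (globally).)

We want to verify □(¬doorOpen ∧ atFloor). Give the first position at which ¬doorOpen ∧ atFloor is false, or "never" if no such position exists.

Check ¬doorOpen ∧ atFloor at each position in order: 0 ✓, 1 ✓.
At position 2 the labels are {atFloor, doorOpen}, so ¬doorOpen ∧ atFloor is false there. This is the first violation.

2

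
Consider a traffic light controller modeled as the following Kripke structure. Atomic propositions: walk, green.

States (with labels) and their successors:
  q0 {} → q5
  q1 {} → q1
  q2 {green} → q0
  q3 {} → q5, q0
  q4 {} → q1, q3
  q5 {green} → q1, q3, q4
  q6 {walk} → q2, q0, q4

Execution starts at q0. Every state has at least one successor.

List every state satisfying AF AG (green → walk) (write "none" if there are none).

{q1}

States satisfying AG (green → walk): {q1}.
States satisfying AF AG (green → walk): {q1}.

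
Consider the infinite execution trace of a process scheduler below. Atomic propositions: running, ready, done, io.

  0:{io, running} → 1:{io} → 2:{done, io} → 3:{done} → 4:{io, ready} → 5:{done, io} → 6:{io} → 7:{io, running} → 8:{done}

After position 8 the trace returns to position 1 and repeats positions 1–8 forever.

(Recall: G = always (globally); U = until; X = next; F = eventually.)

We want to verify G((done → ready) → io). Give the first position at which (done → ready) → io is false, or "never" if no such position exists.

never

(done → ready) → io holds at every position 0..8, and those are all the positions the trace ever visits, so the invariant G((done → ready) → io) is never violated.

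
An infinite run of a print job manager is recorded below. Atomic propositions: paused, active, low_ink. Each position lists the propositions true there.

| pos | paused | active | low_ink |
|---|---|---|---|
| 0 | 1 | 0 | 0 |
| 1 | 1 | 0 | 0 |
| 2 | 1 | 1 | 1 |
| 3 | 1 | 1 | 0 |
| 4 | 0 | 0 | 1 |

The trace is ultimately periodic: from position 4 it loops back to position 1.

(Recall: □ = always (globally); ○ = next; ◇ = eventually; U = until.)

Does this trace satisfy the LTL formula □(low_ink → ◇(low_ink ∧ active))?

Yes

low_ink → ◇(low_ink ∧ active) holds at every position 0..4, and those are all positions ever visited, so □(low_ink → ◇(low_ink ∧ active)) holds.
Positions where low_ink holds: 2, 4.
Check ◇(low_ink ∧ active) at each: 2→ok, 4→ok.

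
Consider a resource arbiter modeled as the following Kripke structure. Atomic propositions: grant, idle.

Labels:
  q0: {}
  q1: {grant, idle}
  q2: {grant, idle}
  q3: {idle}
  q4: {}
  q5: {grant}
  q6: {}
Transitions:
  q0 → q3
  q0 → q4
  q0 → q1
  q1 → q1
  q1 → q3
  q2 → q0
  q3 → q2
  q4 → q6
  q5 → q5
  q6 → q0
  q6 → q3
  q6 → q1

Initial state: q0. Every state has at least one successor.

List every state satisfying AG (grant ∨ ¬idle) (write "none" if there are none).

States satisfying grant ∨ ¬idle: {q0, q1, q2, q4, q5, q6}.
States satisfying AG (grant ∨ ¬idle): {q5}.

{q5}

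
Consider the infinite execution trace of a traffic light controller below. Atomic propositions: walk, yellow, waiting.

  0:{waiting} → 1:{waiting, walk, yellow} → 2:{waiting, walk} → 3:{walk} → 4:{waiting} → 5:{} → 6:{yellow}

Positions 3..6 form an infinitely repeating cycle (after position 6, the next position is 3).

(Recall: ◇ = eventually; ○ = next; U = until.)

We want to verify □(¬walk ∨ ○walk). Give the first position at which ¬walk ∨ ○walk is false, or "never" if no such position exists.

Check ¬walk ∨ ○walk at each position in order: 0 ✓, 1 ✓, 2 ✓.
At position 3 the labels are {walk} and the next position 4 has {waiting}, so ¬walk ∨ ○walk is false there. This is the first violation.

3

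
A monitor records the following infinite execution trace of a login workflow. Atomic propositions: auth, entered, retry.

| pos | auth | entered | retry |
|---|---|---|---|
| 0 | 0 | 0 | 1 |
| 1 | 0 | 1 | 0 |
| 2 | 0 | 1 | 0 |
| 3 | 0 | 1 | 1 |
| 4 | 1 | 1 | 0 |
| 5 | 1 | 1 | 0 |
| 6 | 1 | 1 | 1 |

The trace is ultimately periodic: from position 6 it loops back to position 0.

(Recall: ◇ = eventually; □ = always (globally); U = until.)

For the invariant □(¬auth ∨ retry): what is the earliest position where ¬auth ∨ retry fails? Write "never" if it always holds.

Check ¬auth ∨ retry at each position in order: 0 ✓, 1 ✓, 2 ✓, 3 ✓.
At position 4 the labels are {auth, entered}, so ¬auth ∨ retry is false there. This is the first violation.

4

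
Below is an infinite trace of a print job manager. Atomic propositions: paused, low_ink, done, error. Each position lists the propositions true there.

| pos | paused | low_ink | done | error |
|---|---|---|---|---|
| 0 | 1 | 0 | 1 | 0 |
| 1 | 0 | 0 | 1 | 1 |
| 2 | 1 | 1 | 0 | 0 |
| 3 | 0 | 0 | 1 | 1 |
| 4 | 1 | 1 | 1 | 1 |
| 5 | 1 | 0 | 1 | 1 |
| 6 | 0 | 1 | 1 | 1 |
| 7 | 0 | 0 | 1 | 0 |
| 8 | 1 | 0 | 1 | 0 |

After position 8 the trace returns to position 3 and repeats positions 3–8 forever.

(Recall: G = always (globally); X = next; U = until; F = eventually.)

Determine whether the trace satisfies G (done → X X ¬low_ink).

No

done → X X ¬low_ink must hold at every position from 0 onward. It fails at position 0, so G (done → X X ¬low_ink) is false.
Positions where done holds: 0, 1, 3, 4, 5, 6, 7, 8.
Check X X ¬low_ink at each: 0→fails, 1→ok, 3→ok, 4→fails, 5→ok, 6→ok, 7→ok, 8→fails.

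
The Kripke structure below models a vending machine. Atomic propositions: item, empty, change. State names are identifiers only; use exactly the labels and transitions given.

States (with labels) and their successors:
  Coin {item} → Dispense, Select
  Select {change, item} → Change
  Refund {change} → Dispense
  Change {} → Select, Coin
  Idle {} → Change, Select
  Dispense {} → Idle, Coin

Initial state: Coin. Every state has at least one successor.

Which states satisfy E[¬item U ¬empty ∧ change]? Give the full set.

{Select, Refund, Change, Idle, Dispense}

States satisfying ¬item: {Refund, Change, Idle, Dispense}.
States satisfying ¬empty ∧ change: {Select, Refund}.
States satisfying E[¬item U ¬empty ∧ change]: {Select, Refund, Change, Idle, Dispense}.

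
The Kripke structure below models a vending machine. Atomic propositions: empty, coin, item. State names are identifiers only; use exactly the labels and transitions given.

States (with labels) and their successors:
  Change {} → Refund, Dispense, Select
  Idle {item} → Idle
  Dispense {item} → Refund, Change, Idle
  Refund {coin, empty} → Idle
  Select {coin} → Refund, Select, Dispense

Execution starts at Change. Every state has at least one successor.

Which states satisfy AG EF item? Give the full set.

{Change, Idle, Dispense, Refund, Select}

States satisfying EF item: {Change, Idle, Dispense, Refund, Select}.
States satisfying AG EF item: {Change, Idle, Dispense, Refund, Select}.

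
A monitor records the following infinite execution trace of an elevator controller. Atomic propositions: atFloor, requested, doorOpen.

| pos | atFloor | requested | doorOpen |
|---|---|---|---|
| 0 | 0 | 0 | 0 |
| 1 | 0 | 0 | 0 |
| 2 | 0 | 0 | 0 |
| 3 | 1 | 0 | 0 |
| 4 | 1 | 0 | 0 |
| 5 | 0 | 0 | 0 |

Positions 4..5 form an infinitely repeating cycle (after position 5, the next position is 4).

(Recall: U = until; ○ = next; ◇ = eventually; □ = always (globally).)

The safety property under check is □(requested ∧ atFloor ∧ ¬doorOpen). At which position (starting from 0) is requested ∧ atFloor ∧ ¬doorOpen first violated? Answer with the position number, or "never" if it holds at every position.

0

At position 0 the labels are {}, so requested ∧ atFloor ∧ ¬doorOpen is false there. This is the first violation.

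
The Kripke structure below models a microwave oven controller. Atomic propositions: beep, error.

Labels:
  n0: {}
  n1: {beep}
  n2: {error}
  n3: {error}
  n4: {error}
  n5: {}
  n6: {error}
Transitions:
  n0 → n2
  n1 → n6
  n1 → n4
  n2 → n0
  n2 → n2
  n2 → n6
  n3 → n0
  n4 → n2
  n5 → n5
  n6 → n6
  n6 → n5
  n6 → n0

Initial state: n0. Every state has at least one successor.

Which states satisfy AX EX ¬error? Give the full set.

{n0, n4, n5}

States satisfying EX ¬error: {n2, n3, n5, n6}.
States satisfying AX EX ¬error: {n0, n4, n5}.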